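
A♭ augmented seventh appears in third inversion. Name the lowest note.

A♭ augmented seventh in root position is A-flat–C–E–G-flat.
Third inversion places the seventh in the bass, which is G-flat.

G-flat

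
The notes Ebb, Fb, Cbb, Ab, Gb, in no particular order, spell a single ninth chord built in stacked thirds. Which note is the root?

Stacking in thirds gives Fb – Ab – Cbb – Ebb – Gb, so Fb is the root — Fb dominant ninth flat five.

Fb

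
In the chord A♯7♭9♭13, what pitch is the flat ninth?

A♯7♭9♭13 is built on A#; its 9th is a minor 9th above the root.
A second above A uses the letter B, and the minor 9th above A# is B.

B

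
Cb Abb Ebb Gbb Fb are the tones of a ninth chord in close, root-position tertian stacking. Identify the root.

Fb

Arranged so that each adjacent pair is a third by letter name: Fb – Abb – Cb – Ebb – Gbb.
The bottom of that stack, Fb, is the root (this is Fb minor seventh flat nine).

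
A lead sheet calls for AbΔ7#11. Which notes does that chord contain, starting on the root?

Ab, C, Eb, G, D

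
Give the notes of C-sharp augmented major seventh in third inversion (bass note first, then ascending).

B#, C#, E#, G##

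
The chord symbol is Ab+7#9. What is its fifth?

E

Ab+7#9 is built on Ab; its 5th is an augmented 5th above the root.
A fifth above A uses the letter E, and the augmented 5th above Ab is E.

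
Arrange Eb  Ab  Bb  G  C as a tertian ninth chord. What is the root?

Stacking in thirds gives Ab – C – Eb – G – Bb, so Ab is the root — Ab major ninth.

Ab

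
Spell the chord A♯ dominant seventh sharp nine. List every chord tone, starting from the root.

A♯ C𝄪 E♯ G♯ B𝄪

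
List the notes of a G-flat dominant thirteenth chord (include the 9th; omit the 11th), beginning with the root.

G-flat dominant thirteenth: dominant thirteenth on G♭.
Root: G♭
Major 3rd (3rd): B♭
Perfect 5th (5th): D♭
Minor 7th (7th): F♭
Major 9th (9th): A♭
Major 13th (13th): E♭

G♭ B♭ D♭ F♭ A♭ E♭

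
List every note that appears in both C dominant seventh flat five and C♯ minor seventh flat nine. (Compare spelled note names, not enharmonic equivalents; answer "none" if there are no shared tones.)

C dominant seventh flat five = C, E, Gb, Bb.
C♯ minor seventh flat nine = C#, E, G#, B, D.
Shared: E.

E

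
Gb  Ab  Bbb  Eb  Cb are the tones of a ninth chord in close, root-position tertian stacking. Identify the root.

Stacking in thirds gives Ab – Cb – Eb – Gb – Bbb, so Ab is the root — Ab minor seventh flat nine.

Ab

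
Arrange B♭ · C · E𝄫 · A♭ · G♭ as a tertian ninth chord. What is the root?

A♭

Arranged so that each adjacent pair is a third by letter name: A♭ – C – E𝄫 – G♭ – B♭.
The bottom of that stack, A♭, is the root (this is A♭ dominant ninth flat five).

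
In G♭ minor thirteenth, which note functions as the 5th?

Db

Root of G♭ minor thirteenth = Gb. The 5th is a perfect 5th: Gb up a perfect 5th → Db.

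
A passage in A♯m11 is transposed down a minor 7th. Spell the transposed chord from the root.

B#, D#, F##, A#, C##, E#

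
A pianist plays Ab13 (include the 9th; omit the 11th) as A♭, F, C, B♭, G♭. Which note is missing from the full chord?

E♭

The full Ab13 chord is A♭, C, E♭, G♭, B♭, F.
Comparing with the voicing, the perfect 5th (5th) — E♭ — is absent.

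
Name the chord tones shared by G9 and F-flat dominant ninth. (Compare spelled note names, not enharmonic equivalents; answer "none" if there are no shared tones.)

none

G9: G B D F A
F-flat dominant ninth: F♭ A♭ C♭ E𝄫 G♭
Common to both → none.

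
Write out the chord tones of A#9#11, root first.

A# C## E# G# B# D##

Root A#, quality dominant ninth sharp eleven:
Root: A#
Major 3rd (3rd): C##
Perfect 5th (5th): E#
Minor 7th (7th): G#
Major 9th (9th): B#
Augmented 11th (11th): D##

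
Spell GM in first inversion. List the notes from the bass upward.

B, D, G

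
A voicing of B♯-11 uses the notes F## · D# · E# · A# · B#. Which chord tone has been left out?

B♯-11 = B#, D#, F##, A#, C##, E#. The voicing lacks the 9th (major 9th), C##.

C##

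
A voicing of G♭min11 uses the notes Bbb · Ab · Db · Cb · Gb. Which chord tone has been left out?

Fb

G♭min11 = Gb, Bbb, Db, Fb, Ab, Cb. The voicing lacks the 7th (minor 7th), Fb.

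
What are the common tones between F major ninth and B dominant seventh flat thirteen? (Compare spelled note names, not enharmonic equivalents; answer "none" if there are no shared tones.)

A – G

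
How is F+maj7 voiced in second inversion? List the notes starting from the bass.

In root position, F+maj7 is F–A–C#–E.
Second inversion puts the fifth (C#) in the bass.

C# E F A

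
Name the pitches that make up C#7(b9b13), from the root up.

C#7(b9b13) is a dominant seventh flat nine flat thirteen built on C#.
root → C#
3rd (major 3rd) → E#
5th (perfect 5th) → G#
7th (minor 7th) → B
9th (minor 9th) → D
13th (minor 13th) → A

C# E# G# B D A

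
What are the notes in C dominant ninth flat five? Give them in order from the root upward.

C  E  Gb  Bb  D

C dominant ninth flat five: dominant ninth flat five on C.
C — root
E — major 3rd
Gb — diminished 5th
Bb — minor 7th
D — major 9th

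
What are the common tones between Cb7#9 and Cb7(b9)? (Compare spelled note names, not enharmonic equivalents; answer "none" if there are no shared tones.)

C♭ E♭ G♭ B𝄫

Cb7#9 = C♭, E♭, G♭, B𝄫, D.
Cb7(b9) = C♭, E♭, G♭, B𝄫, D𝄫.
Shared: C♭, E♭, G♭, B𝄫.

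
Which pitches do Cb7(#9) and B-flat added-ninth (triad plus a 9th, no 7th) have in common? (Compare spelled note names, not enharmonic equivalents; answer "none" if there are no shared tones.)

Cb7(#9): Cb Eb Gb Bbb D
B-flat added-ninth: Bb D F C
Common to both → D.

D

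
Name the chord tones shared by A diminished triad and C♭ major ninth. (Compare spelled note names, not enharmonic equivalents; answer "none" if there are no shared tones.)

A diminished triad = A, C, Eb.
C♭ major ninth = Cb, Eb, Gb, Bb, Db.
Shared: Eb.

Eb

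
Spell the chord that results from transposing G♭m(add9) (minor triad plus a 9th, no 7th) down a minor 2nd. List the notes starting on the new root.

F, Ab, C, G

Transposed root: Gb → F (minor 2nd down). So we spell F minor added-ninth:
Root: F
Minor 3rd (3rd): Ab
Perfect 5th (5th): C
Major 9th (9th): G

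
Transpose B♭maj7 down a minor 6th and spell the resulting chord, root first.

Transposed root: Bb → D (minor 6th down). So we spell D major seventh:
- root: D
- major 3rd: F#
- perfect 5th: A
- major 7th: C#

D, F#, A, C#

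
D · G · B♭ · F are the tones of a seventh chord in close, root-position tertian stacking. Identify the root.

G

Stacking in thirds gives G – B♭ – D – F, so G is the root — G minor seventh.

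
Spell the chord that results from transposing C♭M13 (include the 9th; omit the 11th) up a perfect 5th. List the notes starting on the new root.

Cb up a perfect 5th → Gb. New chord: Gb major thirteenth.
root → Gb
3rd (major 3rd) → Bb
5th (perfect 5th) → Db
7th (major 7th) → F
9th (major 9th) → Ab
13th (major 13th) → Eb

Gb  Bb  Db  F  Ab  Eb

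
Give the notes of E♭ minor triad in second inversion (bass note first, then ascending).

In root position, E♭ minor triad is E-flat–G-flat–B-flat.
Second inversion puts the fifth (B-flat) in the bass.

B-flat  E-flat  G-flat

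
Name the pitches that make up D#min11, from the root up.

Root D♯, quality minor eleventh:
D♯ — root
F♯ — minor 3rd
A♯ — perfect 5th
C♯ — minor 7th
E♯ — major 9th
G♯ — perfect 11th

D♯, F♯, A♯, C♯, E♯, G♯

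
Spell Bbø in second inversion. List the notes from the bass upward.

Bbø = Bb–Db–Fb–Ab; second inversion → fifth (Fb) lowest.

Fb, Ab, Bb, Db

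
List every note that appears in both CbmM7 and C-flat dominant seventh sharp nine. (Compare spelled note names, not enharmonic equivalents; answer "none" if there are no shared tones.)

CbmM7: C♭ E𝄫 G♭ B♭
C-flat dominant seventh sharp nine: C♭ E♭ G♭ B𝄫 D
Common to both → C♭, G♭.

C♭  G♭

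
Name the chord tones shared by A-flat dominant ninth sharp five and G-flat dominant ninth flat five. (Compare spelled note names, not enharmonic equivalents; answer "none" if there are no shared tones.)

A-flat  G-flat  B-flat

A-flat dominant ninth sharp five = A-flat, C, E, G-flat, B-flat.
G-flat dominant ninth flat five = G-flat, B-flat, D-double-flat, F-flat, A-flat.
Shared: A-flat, G-flat, B-flat.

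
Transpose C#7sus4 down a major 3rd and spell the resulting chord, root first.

A, D, E, G

C♯ down a major 3rd → A. New chord: A dominant seventh suspended fourth.
- root: A
- perfect 4th: D
- perfect 5th: E
- minor 7th: G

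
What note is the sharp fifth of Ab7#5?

Root of Ab7#5 = Ab. The 5th is an augmented 5th: Ab up an augmented 5th → E.

E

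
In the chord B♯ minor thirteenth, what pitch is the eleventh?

E-sharp

B♯ minor thirteenth is built on B-sharp; its 11th is a perfect 11th above the root.
A fourth above B uses the letter E, and the perfect 11th above B-sharp is E-sharp.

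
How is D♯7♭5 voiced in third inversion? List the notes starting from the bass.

C#  D#  F##  A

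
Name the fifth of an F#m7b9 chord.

F#m7b9 is built on F#; its 5th is a perfect 5th above the root.
A fifth above F uses the letter C, and the perfect 5th above F# is C#.

C#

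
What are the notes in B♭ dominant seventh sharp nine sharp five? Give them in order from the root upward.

B♭ dominant seventh sharp nine sharp five is a dominant seventh sharp nine sharp five built on Bb.
root → Bb
3rd (major 3rd) → D
5th (augmented 5th) → F#
7th (minor 7th) → Ab
9th (augmented 9th) → C#

Bb, D, F#, Ab, C#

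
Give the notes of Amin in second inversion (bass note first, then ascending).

E, A, C

In root position, Amin is A–C–E.
Second inversion puts the fifth (E) in the bass.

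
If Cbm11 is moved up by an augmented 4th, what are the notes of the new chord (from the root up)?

An augmented 4th up from Cb is F, so the new chord is F minor eleventh.
- root: F
- minor 3rd: Ab
- perfect 5th: C
- minor 7th: Eb
- major 9th: G
- perfect 11th: Bb

F, Ab, C, Eb, G, Bb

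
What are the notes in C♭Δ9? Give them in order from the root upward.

Cb Eb Gb Bb Db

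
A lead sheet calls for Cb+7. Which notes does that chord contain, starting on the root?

Cb+7: augmented seventh on Cb.
root → Cb
3rd (major 3rd) → Eb
5th (augmented 5th) → G
7th (minor 7th) → Bbb

Cb Eb G Bbb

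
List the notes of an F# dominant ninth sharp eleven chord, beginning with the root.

F#, A#, C#, E, G#, B#

Root F#, quality dominant ninth sharp eleven:
root → F#
3rd (major 3rd) → A#
5th (perfect 5th) → C#
7th (minor 7th) → E
9th (major 9th) → G#
11th (augmented 11th) → B#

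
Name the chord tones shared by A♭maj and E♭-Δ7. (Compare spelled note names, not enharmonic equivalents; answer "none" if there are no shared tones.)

Eb

A♭maj: Ab C Eb
E♭-Δ7: Eb Gb Bb D
Common to both → Eb.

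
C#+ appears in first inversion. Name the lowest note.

C#+ in root position is C#–E#–G##.
First inversion places the third in the bass, which is E#.

E#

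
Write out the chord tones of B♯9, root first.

B# D## F## A# C##

B♯9 is a dominant ninth built on B#.
root → B#
3rd (major 3rd) → D##
5th (perfect 5th) → F##
7th (minor 7th) → A#
9th (major 9th) → C##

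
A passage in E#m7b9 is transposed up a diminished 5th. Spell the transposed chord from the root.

B – D – F# – A – C

Transposed root: E# → B (diminished 5th up). So we spell B minor seventh flat nine:
B — root
D — minor 3rd
F# — perfect 5th
A — minor 7th
C — minor 9th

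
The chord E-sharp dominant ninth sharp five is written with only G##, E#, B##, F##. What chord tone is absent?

E-sharp dominant ninth sharp five = E#, G##, B##, D#, F##. The voicing lacks the 7th (minor 7th), D#.

D#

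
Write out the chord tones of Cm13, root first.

C, Eb, G, Bb, D, F, A

Root C, quality minor thirteenth:
root → C
3rd (minor 3rd) → Eb
5th (perfect 5th) → G
7th (minor 7th) → Bb
9th (major 9th) → D
11th (perfect 11th) → F
13th (major 13th) → A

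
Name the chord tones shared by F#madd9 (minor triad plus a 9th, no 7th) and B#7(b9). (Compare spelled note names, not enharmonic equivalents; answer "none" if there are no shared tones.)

C#

F#madd9 = F#, A, C#, G#.
B#7(b9) = B#, D##, F##, A#, C#.
Shared: C#.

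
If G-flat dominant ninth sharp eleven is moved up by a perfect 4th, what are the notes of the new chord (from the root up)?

Cb – Eb – Gb – Bbb – Db – F

Gb up a perfect 4th → Cb. New chord: Cb dominant ninth sharp eleven.
Root: Cb
Major 3rd (3rd): Eb
Perfect 5th (5th): Gb
Minor 7th (7th): Bbb
Major 9th (9th): Db
Augmented 11th (11th): F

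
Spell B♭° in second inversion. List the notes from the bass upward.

Fb, Bb, Db

In root position, B♭° is Bb–Db–Fb.
Second inversion puts the fifth (Fb) in the bass.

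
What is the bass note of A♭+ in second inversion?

E

A♭+ = A♭–C–E. Second inversion → fifth in the bass = E.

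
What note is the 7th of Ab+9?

G♭

Ab+9 is built on A♭; its 7th is a minor 7th above the root.
A seventh above A uses the letter G, and the minor 7th above A♭ is G♭.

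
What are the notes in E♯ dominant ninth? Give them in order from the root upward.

E#, G##, B#, D#, F##

E♯ dominant ninth: dominant ninth on E#.
E# — root
G## — major 3rd
B# — perfect 5th
D# — minor 7th
F## — major 9th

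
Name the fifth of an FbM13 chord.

Root of FbM13 = Fb. The 5th is a perfect 5th: Fb up a perfect 5th → Cb.

Cb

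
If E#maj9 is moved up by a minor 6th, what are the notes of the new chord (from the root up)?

C#, E#, G#, B#, D#

Transposed root: E# → C# (minor 6th up). So we spell C# major ninth:
root → C#
3rd (major 3rd) → E#
5th (perfect 5th) → G#
7th (major 7th) → B#
9th (major 9th) → D#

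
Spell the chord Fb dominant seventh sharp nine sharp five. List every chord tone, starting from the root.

F-flat  A-flat  C  E-double-flat  G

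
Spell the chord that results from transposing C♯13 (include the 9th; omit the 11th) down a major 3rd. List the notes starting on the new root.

A major 3rd down from C# is A, so the new chord is A dominant thirteenth.
Root: A
Major 3rd (3rd): C#
Perfect 5th (5th): E
Minor 7th (7th): G
Major 9th (9th): B
Major 13th (13th): F#

A, C#, E, G, B, F#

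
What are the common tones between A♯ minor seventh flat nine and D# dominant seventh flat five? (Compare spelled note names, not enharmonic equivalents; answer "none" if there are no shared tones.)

C#

A♯ minor seventh flat nine: A# C# E# G# B
D# dominant seventh flat five: D# F## A C#
Common to both → C#.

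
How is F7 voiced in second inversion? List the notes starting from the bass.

C, Eb, F, A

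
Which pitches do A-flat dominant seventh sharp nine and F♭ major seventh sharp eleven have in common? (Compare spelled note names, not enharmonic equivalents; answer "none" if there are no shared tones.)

A-flat  E-flat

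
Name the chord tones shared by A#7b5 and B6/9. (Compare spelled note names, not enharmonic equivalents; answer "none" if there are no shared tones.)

G#

A#7b5 = A#, C##, E, G#.
B6/9 = B, D#, F#, G#, C#.
Shared: G#.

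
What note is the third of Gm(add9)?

Bb

Root of Gm(add9) = G. The 3rd is a minor 3rd: G up a minor 3rd → Bb.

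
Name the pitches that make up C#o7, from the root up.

C#o7: diminished seventh on C#.
Root: C#
Minor 3rd (3rd): E
Diminished 5th (5th): G
Diminished 7th (7th): Bb

C#  E  G  Bb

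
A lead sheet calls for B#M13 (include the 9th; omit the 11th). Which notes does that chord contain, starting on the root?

B♯, D𝄪, F𝄪, A𝄪, C𝄪, G𝄪

B#M13: major thirteenth on B♯.
B♯ — root
D𝄪 — major 3rd
F𝄪 — perfect 5th
A𝄪 — major 7th
C𝄪 — major 9th
G𝄪 — major 13th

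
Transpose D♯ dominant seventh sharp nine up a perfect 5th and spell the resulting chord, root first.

A♯ – C𝄪 – E♯ – G♯ – B𝄪

Transposed root: D♯ → A♯ (perfect 5th up). So we spell A♯ dominant seventh sharp nine:
- root: A♯
- major 3rd: C𝄪
- perfect 5th: E♯
- minor 7th: G♯
- augmented 9th: B𝄪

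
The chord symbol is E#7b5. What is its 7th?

D♯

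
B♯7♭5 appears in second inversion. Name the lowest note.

B♯7♭5 in root position is B#–D##–F#–A#.
Second inversion places the fifth in the bass, which is F#.

F#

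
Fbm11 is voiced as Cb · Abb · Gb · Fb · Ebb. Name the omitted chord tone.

Fbm11 = Fb, Abb, Cb, Ebb, Gb, Bbb. The voicing lacks the 11th (perfect 11th), Bbb.

Bbb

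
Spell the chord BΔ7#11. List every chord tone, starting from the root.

BΔ7#11: major seventh sharp eleven on B.
B — root
D# — major 3rd
F# — perfect 5th
A# — major 7th
E# — augmented 11th

B, D#, F#, A#, E#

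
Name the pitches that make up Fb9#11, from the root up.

Fb Ab Cb Ebb Gb Bb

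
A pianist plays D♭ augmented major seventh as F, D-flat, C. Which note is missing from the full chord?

A

D♭ augmented major seventh = D-flat, F, A, C. The voicing lacks the 5th (augmented 5th), A.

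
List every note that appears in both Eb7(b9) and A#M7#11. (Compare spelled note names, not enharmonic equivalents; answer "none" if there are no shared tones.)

none

Eb7(b9) = E♭, G, B♭, D♭, F♭.
A#M7#11 = A♯, C𝄪, E♯, G𝄪, D𝄪.
Shared: none.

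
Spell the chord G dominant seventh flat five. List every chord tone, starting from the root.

G B D-flat F

G dominant seventh flat five is a dominant seventh flat five built on G.
G — root
B — major 3rd
D-flat — diminished 5th
F — minor 7th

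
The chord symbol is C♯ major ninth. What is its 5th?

G♯

C♯ major ninth is built on C♯; its 5th is a perfect 5th above the root.
A fifth above C uses the letter G, and the perfect 5th above C♯ is G♯.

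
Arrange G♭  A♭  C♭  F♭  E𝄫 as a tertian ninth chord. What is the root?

Arranged so that each adjacent pair is a third by letter name: F♭ – A♭ – C♭ – E𝄫 – G♭.
The bottom of that stack, F♭, is the root (this is F♭ dominant ninth).

F♭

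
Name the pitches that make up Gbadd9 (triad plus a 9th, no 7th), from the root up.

Gb – Bb – Db – Ab

Gbadd9: added-ninth on Gb.
Gb — root
Bb — major 3rd
Db — perfect 5th
Ab — major 9th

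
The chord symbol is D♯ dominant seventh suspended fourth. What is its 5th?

Root of D♯ dominant seventh suspended fourth = D#. The 5th is a perfect 5th: D# up a perfect 5th → A#.

A#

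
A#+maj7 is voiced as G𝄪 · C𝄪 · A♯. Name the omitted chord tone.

A#+maj7 = A♯, C𝄪, E𝄪, G𝄪. The voicing lacks the 5th (augmented 5th), E𝄪.

E𝄪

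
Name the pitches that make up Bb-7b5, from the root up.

B♭ D♭ F♭ A♭

Bb-7b5: half-diminished seventh on B♭.
root → B♭
3rd (minor 3rd) → D♭
5th (diminished 5th) → F♭
7th (minor 7th) → A♭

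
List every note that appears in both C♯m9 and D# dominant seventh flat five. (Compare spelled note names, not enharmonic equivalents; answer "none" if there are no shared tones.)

C#, D#

C♯m9 = C#, E, G#, B, D#.
D# dominant seventh flat five = D#, F##, A, C#.
Shared: C#, D#.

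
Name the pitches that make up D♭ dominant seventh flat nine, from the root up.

D-flat F A-flat C-flat E-double-flat

D♭ dominant seventh flat nine is a dominant seventh flat nine built on D-flat.
root → D-flat
3rd (major 3rd) → F
5th (perfect 5th) → A-flat
7th (minor 7th) → C-flat
9th (minor 9th) → E-double-flat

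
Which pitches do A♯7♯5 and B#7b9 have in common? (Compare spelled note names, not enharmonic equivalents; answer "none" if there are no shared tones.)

A♯7♯5: A# C## E## G#
B#7b9: B# D## F## A# C#
Common to both → A#.

A#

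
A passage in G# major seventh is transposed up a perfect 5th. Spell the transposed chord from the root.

G# up a perfect 5th → D#. New chord: D# major seventh.
root → D#
3rd (major 3rd) → F##
5th (perfect 5th) → A#
7th (major 7th) → C##

D# F## A# C##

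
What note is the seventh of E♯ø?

E♯ø is built on E#; its 7th is a minor 7th above the root.
A seventh above E uses the letter D, and the minor 7th above E# is D#.

D#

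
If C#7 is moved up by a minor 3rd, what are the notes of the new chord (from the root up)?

Transposed root: C♯ → E (minor 3rd up). So we spell E dominant seventh:
Root: E
Major 3rd (3rd): G♯
Perfect 5th (5th): B
Minor 7th (7th): D

E, G♯, B, D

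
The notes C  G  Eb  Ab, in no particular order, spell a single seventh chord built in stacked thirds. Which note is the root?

Ab

Stacking in thirds gives Ab – C – Eb – G, so Ab is the root — Ab major seventh.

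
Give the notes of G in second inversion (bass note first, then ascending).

G = G–B–D; second inversion → fifth (D) lowest.

D, G, B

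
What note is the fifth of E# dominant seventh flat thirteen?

B#

Root of E# dominant seventh flat thirteen = E#. The 5th is a perfect 5th: E# up a perfect 5th → B#.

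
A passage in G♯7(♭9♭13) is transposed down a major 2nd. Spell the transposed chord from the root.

F# A# C# E G D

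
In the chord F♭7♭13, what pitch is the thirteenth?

Root of F♭7♭13 = Fb. The 13th is a minor 13th: Fb up a minor 13th → Dbb.

Dbb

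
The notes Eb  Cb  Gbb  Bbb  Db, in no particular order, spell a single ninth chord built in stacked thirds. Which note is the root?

Arranged so that each adjacent pair is a third by letter name: Cb – Eb – Gbb – Bbb – Db.
The bottom of that stack, Cb, is the root (this is Cb dominant ninth flat five).

Cb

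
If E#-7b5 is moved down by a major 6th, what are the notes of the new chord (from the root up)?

A major 6th down from E# is G#, so the new chord is G# half-diminished seventh.
G# — root
B — minor 3rd
D — diminished 5th
F# — minor 7th

G#  B  D  F#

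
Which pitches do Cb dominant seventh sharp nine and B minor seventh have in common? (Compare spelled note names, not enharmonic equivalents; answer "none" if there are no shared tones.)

D

Cb dominant seventh sharp nine: C-flat E-flat G-flat B-double-flat D
B minor seventh: B D F-sharp A
Common to both → D.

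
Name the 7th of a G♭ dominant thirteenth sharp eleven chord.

F♭

Root of G♭ dominant thirteenth sharp eleven = G♭. The 7th is a minor 7th: G♭ up a minor 7th → F♭.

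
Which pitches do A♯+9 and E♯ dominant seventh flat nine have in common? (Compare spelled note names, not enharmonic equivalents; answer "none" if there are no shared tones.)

B♯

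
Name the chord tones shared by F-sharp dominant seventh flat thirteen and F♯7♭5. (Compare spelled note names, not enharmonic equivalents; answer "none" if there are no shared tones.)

F#, A#, E

F-sharp dominant seventh flat thirteen = F#, A#, C#, E, D.
F♯7♭5 = F#, A#, C, E.
Shared: F#, A#, E.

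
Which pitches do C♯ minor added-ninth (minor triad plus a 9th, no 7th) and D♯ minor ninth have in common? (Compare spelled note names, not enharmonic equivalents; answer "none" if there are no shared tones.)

C♯ minor added-ninth: C-sharp E G-sharp D-sharp
D♯ minor ninth: D-sharp F-sharp A-sharp C-sharp E-sharp
Common to both → C-sharp, D-sharp.

C-sharp  D-sharp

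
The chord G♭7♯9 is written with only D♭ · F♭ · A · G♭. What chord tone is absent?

B♭

The full G♭7♯9 chord is G♭, B♭, D♭, F♭, A.
Comparing with the voicing, the major 3rd (3rd) — B♭ — is absent.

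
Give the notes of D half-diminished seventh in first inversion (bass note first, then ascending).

D half-diminished seventh = D–F–A-flat–C; first inversion → third (F) lowest.

F, A-flat, C, D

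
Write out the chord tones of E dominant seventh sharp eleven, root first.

E G-sharp B D A-sharp

E dominant seventh sharp eleven is a dominant seventh sharp eleven built on E.
- root: E
- major 3rd: G-sharp
- perfect 5th: B
- minor 7th: D
- augmented 11th: A-sharp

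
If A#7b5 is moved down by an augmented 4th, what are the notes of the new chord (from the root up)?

A# down an augmented 4th → E. New chord: E dominant seventh flat five.
E — root
G# — major 3rd
Bb — diminished 5th
D — minor 7th

E G# Bb D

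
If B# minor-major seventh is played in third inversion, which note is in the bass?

A-double-sharp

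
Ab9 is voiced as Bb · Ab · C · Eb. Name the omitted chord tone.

Gb

The full Ab9 chord is Ab, C, Eb, Gb, Bb.
Comparing with the voicing, the minor 7th (7th) — Gb — is absent.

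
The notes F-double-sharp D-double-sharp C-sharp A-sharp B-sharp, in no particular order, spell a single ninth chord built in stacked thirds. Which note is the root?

Stacking in thirds gives B-sharp – D-double-sharp – F-double-sharp – A-sharp – C-sharp, so B-sharp is the root — B-sharp dominant seventh flat nine.

B-sharp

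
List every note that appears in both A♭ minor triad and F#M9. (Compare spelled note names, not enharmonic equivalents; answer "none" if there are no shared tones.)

none

A♭ minor triad = A♭, C♭, E♭.
F#M9 = F♯, A♯, C♯, E♯, G♯.
Shared: none.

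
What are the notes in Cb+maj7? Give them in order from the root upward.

Cb – Eb – G – Bb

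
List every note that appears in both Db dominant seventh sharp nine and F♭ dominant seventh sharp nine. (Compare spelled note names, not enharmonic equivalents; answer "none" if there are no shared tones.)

A-flat C-flat

Db dominant seventh sharp nine = D-flat, F, A-flat, C-flat, E.
F♭ dominant seventh sharp nine = F-flat, A-flat, C-flat, E-double-flat, G.
Shared: A-flat, C-flat.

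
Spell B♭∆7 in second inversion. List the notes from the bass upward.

F  A  Bb  D

B♭∆7 = Bb–D–F–A; second inversion → fifth (F) lowest.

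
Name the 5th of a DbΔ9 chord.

Ab

DbΔ9 is built on Db; its 5th is a perfect 5th above the root.
A fifth above D uses the letter A, and the perfect 5th above Db is Ab.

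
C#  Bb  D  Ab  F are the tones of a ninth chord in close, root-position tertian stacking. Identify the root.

Bb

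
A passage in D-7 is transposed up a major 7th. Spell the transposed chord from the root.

C# – E – G# – B

Transposed root: D → C# (major 7th up). So we spell C# minor seventh:
C# — root
E — minor 3rd
G# — perfect 5th
B — minor 7th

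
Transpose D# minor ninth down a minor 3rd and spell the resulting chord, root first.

Transposed root: D♯ → B♯ (minor 3rd down). So we spell B♯ minor ninth:
Root: B♯
Minor 3rd (3rd): D♯
Perfect 5th (5th): F𝄪
Minor 7th (7th): A♯
Major 9th (9th): C𝄪

B♯ D♯ F𝄪 A♯ C𝄪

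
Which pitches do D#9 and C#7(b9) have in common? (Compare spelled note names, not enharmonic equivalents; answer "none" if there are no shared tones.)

D#9: D# F## A# C# E#
C#7(b9): C# E# G# B D
Common to both → C#, E#.

C#  E#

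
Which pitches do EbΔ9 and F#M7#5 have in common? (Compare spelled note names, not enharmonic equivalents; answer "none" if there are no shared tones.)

EbΔ9: Eb G Bb D F
F#M7#5: F# A# C## E#
Common to both → none.

none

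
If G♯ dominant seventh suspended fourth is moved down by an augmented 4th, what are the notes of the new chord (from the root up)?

D, G, A, C

G-sharp down an augmented 4th → D. New chord: D dominant seventh suspended fourth.
- root: D
- perfect 4th: G
- perfect 5th: A
- minor 7th: C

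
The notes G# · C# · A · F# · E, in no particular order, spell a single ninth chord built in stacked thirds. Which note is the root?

F#

Arranged so that each adjacent pair is a third by letter name: F# – A – C# – E – G#.
The bottom of that stack, F#, is the root (this is F# minor ninth).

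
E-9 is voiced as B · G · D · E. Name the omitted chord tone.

E-9 = E, G, B, D, F#. The voicing lacks the 9th (major 9th), F#.

F#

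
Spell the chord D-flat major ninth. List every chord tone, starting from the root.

D-flat major ninth: major ninth on Db.
root → Db
3rd (major 3rd) → F
5th (perfect 5th) → Ab
7th (major 7th) → C
9th (major 9th) → Eb

Db F Ab C Eb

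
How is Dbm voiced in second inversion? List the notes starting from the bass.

Dbm = Db–Fb–Ab; second inversion → fifth (Ab) lowest.

Ab Db Fb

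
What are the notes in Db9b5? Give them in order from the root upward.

Db, F, Abb, Cb, Eb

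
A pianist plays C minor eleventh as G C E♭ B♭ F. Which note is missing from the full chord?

C minor eleventh = C, E♭, G, B♭, D, F. The voicing lacks the 9th (major 9th), D.

D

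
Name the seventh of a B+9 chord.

A

Root of B+9 = B. The 7th is a minor 7th: B up a minor 7th → A.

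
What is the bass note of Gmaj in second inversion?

Gmaj = G–B–D. Second inversion → fifth in the bass = D.

D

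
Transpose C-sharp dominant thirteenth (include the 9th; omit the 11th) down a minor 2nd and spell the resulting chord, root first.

B-sharp, D-double-sharp, F-double-sharp, A-sharp, C-double-sharp, G-double-sharp

A minor 2nd down from C-sharp is B-sharp, so the new chord is B-sharp dominant thirteenth.
root → B-sharp
3rd (major 3rd) → D-double-sharp
5th (perfect 5th) → F-double-sharp
7th (minor 7th) → A-sharp
9th (major 9th) → C-double-sharp
13th (major 13th) → G-double-sharp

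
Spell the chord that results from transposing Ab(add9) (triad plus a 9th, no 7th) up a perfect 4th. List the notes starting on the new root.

A perfect 4th up from A♭ is D♭, so the new chord is D♭ added-ninth.
root → D♭
3rd (major 3rd) → F
5th (perfect 5th) → A♭
9th (major 9th) → E♭

D♭ F A♭ E♭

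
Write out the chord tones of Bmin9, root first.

B  D  F#  A  C#

Root B, quality minor ninth:
root → B
3rd (minor 3rd) → D
5th (perfect 5th) → F#
7th (minor 7th) → A
9th (major 9th) → C#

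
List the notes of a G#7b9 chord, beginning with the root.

Root G♯, quality dominant seventh flat nine:
Root: G♯
Major 3rd (3rd): B♯
Perfect 5th (5th): D♯
Minor 7th (7th): F♯
Minor 9th (9th): A

G♯  B♯  D♯  F♯  A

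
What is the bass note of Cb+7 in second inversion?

Cb+7 = Cb–Eb–G–Bbb. Second inversion → fifth in the bass = G.

G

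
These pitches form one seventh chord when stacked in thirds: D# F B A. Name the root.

B

Arranged so that each adjacent pair is a third by letter name: B – D# – F – A.
The bottom of that stack, B, is the root (this is B dominant seventh flat five).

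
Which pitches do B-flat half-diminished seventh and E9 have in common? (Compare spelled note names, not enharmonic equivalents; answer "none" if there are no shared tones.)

none

B-flat half-diminished seventh = Bb, Db, Fb, Ab.
E9 = E, G#, B, D, F#.
Shared: none.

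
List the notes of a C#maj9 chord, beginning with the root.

C♯, E♯, G♯, B♯, D♯

Root C♯, quality major ninth:
Root: C♯
Major 3rd (3rd): E♯
Perfect 5th (5th): G♯
Major 7th (7th): B♯
Major 9th (9th): D♯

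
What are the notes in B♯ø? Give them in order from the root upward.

B♯, D♯, F♯, A♯

Root B♯, quality half-diminished seventh:
root → B♯
3rd (minor 3rd) → D♯
5th (diminished 5th) → F♯
7th (minor 7th) → A♯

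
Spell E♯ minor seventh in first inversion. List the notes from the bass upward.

E♯ minor seventh = E♯–G♯–B♯–D♯; first inversion → third (G♯) lowest.

G♯  B♯  D♯  E♯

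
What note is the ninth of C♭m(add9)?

Db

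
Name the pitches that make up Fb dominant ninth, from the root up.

Fb dominant ninth: dominant ninth on F♭.
F♭ — root
A♭ — major 3rd
C♭ — perfect 5th
E𝄫 — minor 7th
G♭ — major 9th

F♭, A♭, C♭, E𝄫, G♭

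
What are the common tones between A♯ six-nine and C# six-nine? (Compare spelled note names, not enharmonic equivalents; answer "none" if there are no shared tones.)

A#, E#

A♯ six-nine = A#, C##, E#, F##, B#.
C# six-nine = C#, E#, G#, A#, D#.
Shared: A#, E#.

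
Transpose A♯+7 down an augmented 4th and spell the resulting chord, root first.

Transposed root: A♯ → E (augmented 4th down). So we spell E augmented seventh:
Root: E
Major 3rd (3rd): G♯
Augmented 5th (5th): B♯
Minor 7th (7th): D

E G♯ B♯ D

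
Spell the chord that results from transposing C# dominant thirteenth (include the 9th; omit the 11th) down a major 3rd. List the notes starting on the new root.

A major 3rd down from C♯ is A, so the new chord is A dominant thirteenth.
- root: A
- major 3rd: C♯
- perfect 5th: E
- minor 7th: G
- major 9th: B
- major 13th: F♯

A  C♯  E  G  B  F♯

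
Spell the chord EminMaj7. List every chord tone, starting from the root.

EminMaj7: minor-major seventh on E.
Root: E
Minor 3rd (3rd): G
Perfect 5th (5th): B
Major 7th (7th): D#

E  G  B  D#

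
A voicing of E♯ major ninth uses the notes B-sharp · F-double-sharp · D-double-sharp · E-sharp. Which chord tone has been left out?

G-double-sharp

The full E♯ major ninth chord is E-sharp, G-double-sharp, B-sharp, D-double-sharp, F-double-sharp.
Comparing with the voicing, the major 3rd (3rd) — G-double-sharp — is absent.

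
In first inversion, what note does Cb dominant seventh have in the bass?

Eb

Cb dominant seventh = Cb–Eb–Gb–Bbb. First inversion → third in the bass = Eb.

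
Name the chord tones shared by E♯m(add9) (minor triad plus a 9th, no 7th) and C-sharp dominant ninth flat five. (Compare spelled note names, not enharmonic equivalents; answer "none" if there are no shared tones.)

E♯

E♯m(add9): E♯ G♯ B♯ F𝄪
C-sharp dominant ninth flat five: C♯ E♯ G B D♯
Common to both → E♯.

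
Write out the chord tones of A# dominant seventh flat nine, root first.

A# dominant seventh flat nine: dominant seventh flat nine on A-sharp.
root → A-sharp
3rd (major 3rd) → C-double-sharp
5th (perfect 5th) → E-sharp
7th (minor 7th) → G-sharp
9th (minor 9th) → B

A-sharp, C-double-sharp, E-sharp, G-sharp, B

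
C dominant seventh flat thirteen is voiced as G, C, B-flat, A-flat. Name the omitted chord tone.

C dominant seventh flat thirteen = C, E, G, B-flat, A-flat. The voicing lacks the 3rd (major 3rd), E.

E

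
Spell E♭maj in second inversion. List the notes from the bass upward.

B♭ E♭ G

E♭maj = E♭–G–B♭; second inversion → fifth (B♭) lowest.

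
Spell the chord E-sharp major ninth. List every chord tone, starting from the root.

E-sharp major ninth: major ninth on E♯.
root → E♯
3rd (major 3rd) → G𝄪
5th (perfect 5th) → B♯
7th (major 7th) → D𝄪
9th (major 9th) → F𝄪

E♯, G𝄪, B♯, D𝄪, F𝄪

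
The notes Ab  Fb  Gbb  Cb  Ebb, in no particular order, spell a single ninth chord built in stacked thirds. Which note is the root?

Fb

Stacking in thirds gives Fb – Ab – Cb – Ebb – Gbb, so Fb is the root — Fb dominant seventh flat nine.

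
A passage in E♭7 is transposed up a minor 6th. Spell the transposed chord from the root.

A minor 6th up from E♭ is C♭, so the new chord is C♭ dominant seventh.
- root: C♭
- major 3rd: E♭
- perfect 5th: G♭
- minor 7th: B𝄫

C♭  E♭  G♭  B𝄫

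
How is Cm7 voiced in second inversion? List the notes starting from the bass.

G  Bb  C  Eb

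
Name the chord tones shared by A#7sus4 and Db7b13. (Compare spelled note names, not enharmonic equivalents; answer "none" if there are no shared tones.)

A#7sus4 = A#, D#, E#, G#.
Db7b13 = Db, F, Ab, Cb, Bbb.
Shared: none.

none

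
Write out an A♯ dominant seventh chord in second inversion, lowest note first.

E-sharp G-sharp A-sharp C-double-sharp

A♯ dominant seventh = A-sharp–C-double-sharp–E-sharp–G-sharp; second inversion → fifth (E-sharp) lowest.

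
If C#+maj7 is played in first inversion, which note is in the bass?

E♯

C#+maj7 = C♯–E♯–G𝄪–B♯. First inversion → third in the bass = E♯.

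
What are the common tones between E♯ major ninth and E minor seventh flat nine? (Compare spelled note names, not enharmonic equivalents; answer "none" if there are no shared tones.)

E♯ major ninth: E# G## B# D## F##
E minor seventh flat nine: E G B D F
Common to both → none.

none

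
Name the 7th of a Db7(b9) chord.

Root of Db7(b9) = Db. The 7th is a minor 7th: Db up a minor 7th → Cb.

Cb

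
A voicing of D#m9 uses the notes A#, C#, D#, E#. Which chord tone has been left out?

D#m9 = D#, F#, A#, C#, E#. The voicing lacks the 3rd (minor 3rd), F#.

F#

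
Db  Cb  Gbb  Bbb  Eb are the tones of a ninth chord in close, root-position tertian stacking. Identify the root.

Cb

Stacking in thirds gives Cb – Eb – Gbb – Bbb – Db, so Cb is the root — Cb dominant ninth flat five.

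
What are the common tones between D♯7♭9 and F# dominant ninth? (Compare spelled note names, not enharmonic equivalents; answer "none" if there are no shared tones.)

D♯7♭9 = D#, F##, A#, C#, E.
F# dominant ninth = F#, A#, C#, E, G#.
Shared: A#, C#, E.

A# C# E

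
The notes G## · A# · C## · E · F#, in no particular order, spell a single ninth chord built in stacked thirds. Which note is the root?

F#

Stacking in thirds gives F# – A# – C## – E – G##, so F# is the root — F# dominant seventh sharp nine sharp five.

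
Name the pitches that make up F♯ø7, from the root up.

F♯ø7: half-diminished seventh on F#.
root → F#
3rd (minor 3rd) → A
5th (diminished 5th) → C
7th (minor 7th) → E

F# – A – C – E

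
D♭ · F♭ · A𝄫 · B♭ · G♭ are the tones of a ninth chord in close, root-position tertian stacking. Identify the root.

G♭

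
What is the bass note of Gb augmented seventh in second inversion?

D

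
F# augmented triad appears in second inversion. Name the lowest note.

F# augmented triad in root position is F-sharp–A-sharp–C-double-sharp.
Second inversion places the fifth in the bass, which is C-double-sharp.

C-double-sharp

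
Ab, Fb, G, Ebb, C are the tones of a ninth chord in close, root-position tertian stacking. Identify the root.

Fb

Stacking in thirds gives Fb – Ab – C – Ebb – G, so Fb is the root — Fb dominant seventh sharp nine sharp five.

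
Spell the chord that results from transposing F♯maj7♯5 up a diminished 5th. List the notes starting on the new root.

C  E  G#  B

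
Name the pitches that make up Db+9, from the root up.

Root Db, quality dominant ninth sharp five:
Db — root
F — major 3rd
A — augmented 5th
Cb — minor 7th
Eb — major 9th

Db  F  A  Cb  Eb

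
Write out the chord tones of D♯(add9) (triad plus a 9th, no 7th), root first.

D#, F##, A#, E#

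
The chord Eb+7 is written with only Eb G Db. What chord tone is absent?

Eb+7 = Eb, G, B, Db. The voicing lacks the 5th (augmented 5th), B.

B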